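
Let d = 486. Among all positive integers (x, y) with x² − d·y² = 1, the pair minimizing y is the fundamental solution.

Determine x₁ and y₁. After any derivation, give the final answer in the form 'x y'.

√486 = [22; 22,44, …], period ℓ=2 (even) → k=1
step 0: (22, 1)  from 22·(1,0) + (0,1)
step 1: (485, 22)  from 22·(22,1) + (1,0)
→ (485, 22).  Check: 485²=235225, 486·22²=235224, difference 1.

485 22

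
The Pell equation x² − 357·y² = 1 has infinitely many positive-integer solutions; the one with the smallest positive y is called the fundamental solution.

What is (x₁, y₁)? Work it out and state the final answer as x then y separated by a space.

3401 180

[18; 1,8,2,8,1,36] for √357; ℓ=6 ⇒ convergent index 5
a_0=18:  p_0=18·1+0=18,  q_0=18·0+1=1
a_1=1:  p_1=1·18+1=19,  q_1=1·1+0=1
a_2=8:  p_2=8·19+18=170,  q_2=8·1+1=9
a_3=2:  p_3=2·170+19=359,  q_3=2·9+1=19
a_4=8:  p_4=8·359+170=3042,  q_4=8·19+9=161
a_5=1:  p_5=1·3042+359=3401,  q_5=1·161+19=180
→ (3401, 180).  Check: 3401²=11566801, 357·180²=11566800, difference 1.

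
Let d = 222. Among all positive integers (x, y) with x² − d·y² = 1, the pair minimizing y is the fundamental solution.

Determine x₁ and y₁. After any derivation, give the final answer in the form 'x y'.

[14; 1,8,1,28] for √222; ℓ=4 ⇒ convergent index 3
i=0: a=14 ⇒ p=14, q=1
…
i=2: a=8 ⇒ p=134, q=9
i=3: a=1 ⇒ p=149, q=10
fundamental: x₁=149, y₁=10  (since 22201 − 222·100 = 1)

149 10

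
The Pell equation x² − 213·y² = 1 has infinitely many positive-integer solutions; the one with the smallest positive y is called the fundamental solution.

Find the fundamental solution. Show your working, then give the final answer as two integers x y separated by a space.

194399 13320

√213 → a₀=14, period (1,1,2,6,1,8,1,6,2,1,1,28); ℓ=12 even so k=11
a_0=14:  p_0=14·1+0=14,  q_0=14·0+1=1
…
a_2=1:  p_2=1·15+14=29,  q_2=1·1+1=2
a_3=2:  p_3=2·29+15=73,  q_3=2·2+1=5
…
a_5=1:  p_5=1·467+73=540,  q_5=1·32+5=37
…
a_7=1:  p_7=1·4787+540=5327,  q_7=1·328+37=365
…
a_10=1:  p_10=1·78825+36749=115574,  q_10=1·5401+2518=7919
a_11=1:  p_11=1·115574+78825=194399,  q_11=1·7919+5401=13320
→ (194399, 13320).  Check: 194399²=37790971201, 213·13320²=37790971200, difference 1.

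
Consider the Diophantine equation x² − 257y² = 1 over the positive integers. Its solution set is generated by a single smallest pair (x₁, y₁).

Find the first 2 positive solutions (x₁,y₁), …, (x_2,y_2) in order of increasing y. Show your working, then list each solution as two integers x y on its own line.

√257 = [16; 32, …], period ℓ=1 (odd) → k=1
k=0  a_k=16  p_k/q_k = 16/1
k=1  a_k=32  p_k/q_k = 513/32
(x₁, y₁) = (513, 32);  513² − 257·32² = 1 ✓
(x_2, y_2) = (513·513 + 257·32·32, 513·32 + 32·513) = (526337, 32832)

513 32
526337 32832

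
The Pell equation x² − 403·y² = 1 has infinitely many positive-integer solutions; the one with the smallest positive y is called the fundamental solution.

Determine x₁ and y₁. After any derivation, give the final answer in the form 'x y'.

669878 33369

[20; 13,2,1,3,1,3,1,2,13,40] for √403; ℓ=10 ⇒ convergent index 9
step 0: (20, 1)  from 20·(1,0) + (0,1)
step 1: (261, 13)  from 13·(20,1) + (1,0)
step 2: (542, 27)  from 2·(261,13) + (20,1)
step 3: (803, 40)  from 1·(542,27) + (261,13)
step 4: (2951, 147)  from 3·(803,40) + (542,27)
step 5: (3754, 187)  from 1·(2951,147) + (803,40)
step 6: (14213, 708)  from 3·(3754,187) + (2951,147)
step 7: (17967, 895)  from 1·(14213,708) + (3754,187)
step 8: (50147, 2498)  from 2·(17967,895) + (14213,708)
step 9: (669878, 33369)  from 13·(50147,2498) + (17967,895)
→ (669878, 33369).  Check: 669878²=448736534884, 403·33369²=448736534883, difference 1.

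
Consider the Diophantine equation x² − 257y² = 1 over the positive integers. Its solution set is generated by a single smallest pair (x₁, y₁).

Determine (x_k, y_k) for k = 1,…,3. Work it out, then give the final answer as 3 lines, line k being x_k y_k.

[16; 32] for √257; ℓ=1 ⇒ convergent index 1
i=0: a=16 ⇒ p=16, q=1
i=1: a=32 ⇒ p=513, q=32
→ (513, 32).  Check: 513²=263169, 257·32²=263168, difference 1.
k=2:  x_2 = 513·513+257·32·32 = 526337,  y_2 = 513·32+32·513 = 32832
k=3:  x_3 = 513·526337+257·32·32832 = 540021249,  y_3 = 513·32832+32·526337 = 33685600

513 32
526337 32832
540021249 33685600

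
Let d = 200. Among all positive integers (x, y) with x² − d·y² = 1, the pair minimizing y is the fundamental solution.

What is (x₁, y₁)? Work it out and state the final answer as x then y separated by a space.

[14; 7,28] for √200; ℓ=2 ⇒ convergent index 1
step 0: (14, 1)  from 14·(1,0) + (0,1)
step 1: (99, 7)  from 7·(14,1) + (1,0)
(x₁, y₁) = (99, 7);  99² − 200·7² = 1 ✓

99 7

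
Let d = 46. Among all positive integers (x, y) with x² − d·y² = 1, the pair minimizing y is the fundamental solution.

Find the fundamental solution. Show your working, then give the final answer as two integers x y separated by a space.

[6; 1,3,1,1,2,6,2,1,1,3,1,12] for √46; ℓ=12 ⇒ convergent index 11
a_0=6:  p_0=6·1+0=6,  q_0=6·0+1=1
a_1=1:  p_1=1·6+1=7,  q_1=1·1+0=1
…
a_3=1:  p_3=1·27+7=34,  q_3=1·4+1=5
a_4=1:  p_4=1·34+27=61,  q_4=1·5+4=9
a_5=2:  p_5=2·61+34=156,  q_5=2·9+5=23
a_6=6:  p_6=6·156+61=997,  q_6=6·23+9=147
a_7=2:  p_7=2·997+156=2150,  q_7=2·147+23=317
a_8=1:  p_8=1·2150+997=3147,  q_8=1·317+147=464
a_9=1:  p_9=1·3147+2150=5297,  q_9=1·464+317=781
a_10=3:  p_10=3·5297+3147=19038,  q_10=3·781+464=2807
a_11=1:  p_11=1·19038+5297=24335,  q_11=1·2807+781=3588
fundamental: x₁=24335, y₁=3588  (since 592192225 − 46·12873744 = 1)

24335 3588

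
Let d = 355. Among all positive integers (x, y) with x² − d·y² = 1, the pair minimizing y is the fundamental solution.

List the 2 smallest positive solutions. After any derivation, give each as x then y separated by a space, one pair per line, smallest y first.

√355 → a₀=18, period (1,5,3,3,1,6,1,3,3,5,1,36); ℓ=12 even so k=11
k=0  a_k=18  p_k/q_k = 18/1
…
k=2  a_k=5  p_k/q_k = 113/6
k=3  a_k=3  p_k/q_k = 358/19
…
k=5  a_k=1  p_k/q_k = 1545/82
k=6  a_k=6  p_k/q_k = 10457/555
…
k=8  a_k=3  p_k/q_k = 46463/2466
k=9  a_k=3  p_k/q_k = 151391/8035
k=10  a_k=5  p_k/q_k = 803418/42641
k=11  a_k=1  p_k/q_k = 954809/50676
fundamental: x₁=954809, y₁=50676  (since 911660226481 − 355·2568056976 = 1)
k=2:  x_2 = 954809·954809+355·50676·50676 = 1823320452961,  y_2 = 954809·50676+50676·954809 = 96771801768

954809 50676
1823320452961 96771801768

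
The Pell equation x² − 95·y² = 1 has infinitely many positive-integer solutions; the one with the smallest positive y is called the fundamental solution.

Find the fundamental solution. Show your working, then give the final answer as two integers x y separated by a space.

39 4

[9; 1,2,1,18] for √95; ℓ=4 ⇒ convergent index 3
a_0=9:  p_0=9·1+0=9,  q_0=9·0+1=1
a_1=1:  p_1=1·9+1=10,  q_1=1·1+0=1
a_2=2:  p_2=2·10+9=29,  q_2=2·1+1=3
a_3=1:  p_3=1·29+10=39,  q_3=1·3+1=4
fundamental: x₁=39, y₁=4  (since 1521 − 95·16 = 1)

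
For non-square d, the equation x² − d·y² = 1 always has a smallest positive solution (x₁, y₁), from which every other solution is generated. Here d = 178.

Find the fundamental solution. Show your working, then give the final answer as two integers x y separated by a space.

1601 120

√178 = [13; 2,1,12,1,2,26, …], period ℓ=6 (even) → k=5
k=0  a_k=13  p_k/q_k = 13/1
k=1  a_k=2  p_k/q_k = 27/2
k=2  a_k=1  p_k/q_k = 40/3
k=3  a_k=12  p_k/q_k = 507/38
k=4  a_k=1  p_k/q_k = 547/41
k=5  a_k=2  p_k/q_k = 1601/120
→ (1601, 120).  Check: 1601²=2563201, 178·120²=2563200, difference 1.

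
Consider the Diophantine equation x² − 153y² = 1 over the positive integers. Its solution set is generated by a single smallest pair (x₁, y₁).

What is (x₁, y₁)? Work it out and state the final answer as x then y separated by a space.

2177 176

√153 = [12; 2,1,2,2,2,1,2,24, …], period ℓ=8 (even) → k=7
k=0  a_k=12  p_k/q_k = 12/1
k=1  a_k=2  p_k/q_k = 25/2
…
k=4  a_k=2  p_k/q_k = 235/19
…
k=6  a_k=1  p_k/q_k = 804/65
k=7  a_k=2  p_k/q_k = 2177/176
fundamental: x₁=2177, y₁=176  (since 4739329 − 153·30976 = 1)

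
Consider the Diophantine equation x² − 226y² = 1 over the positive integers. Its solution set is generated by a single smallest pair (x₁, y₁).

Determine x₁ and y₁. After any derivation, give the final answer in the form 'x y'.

√226 = [15; 30, …], period ℓ=1 (odd) → k=1
k=0  a_k=15  p_k/q_k = 15/1
k=1  a_k=30  p_k/q_k = 451/30
(x₁, y₁) = (451, 30);  451² − 226·30² = 1 ✓

451 30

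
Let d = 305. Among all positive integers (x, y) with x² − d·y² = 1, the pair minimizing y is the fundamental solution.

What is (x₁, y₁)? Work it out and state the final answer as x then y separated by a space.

[17; 2,6,2,34] for √305; ℓ=4 ⇒ convergent index 3
k=0  a_k=17  p_k/q_k = 17/1
k=1  a_k=2  p_k/q_k = 35/2
k=2  a_k=6  p_k/q_k = 227/13
k=3  a_k=2  p_k/q_k = 489/28
fundamental: x₁=489, y₁=28  (since 239121 − 305·784 = 1)

489 28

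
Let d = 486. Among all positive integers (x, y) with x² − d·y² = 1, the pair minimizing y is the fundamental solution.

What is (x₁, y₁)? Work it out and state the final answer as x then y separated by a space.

[22; 22,44] for √486; ℓ=2 ⇒ convergent index 1
a_0=22:  p_0=22·1+0=22,  q_0=22·0+1=1
a_1=22:  p_1=22·22+1=485,  q_1=22·1+0=22
(x₁, y₁) = (485, 22);  485² − 486·22² = 1 ✓

485 22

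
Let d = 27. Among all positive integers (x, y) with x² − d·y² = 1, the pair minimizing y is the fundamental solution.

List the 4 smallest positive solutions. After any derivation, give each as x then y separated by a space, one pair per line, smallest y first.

[5; 5,10] for √27; ℓ=2 ⇒ convergent index 1
step 0: (5, 1)  from 5·(1,0) + (0,1)
step 1: (26, 5)  from 5·(5,1) + (1,0)
→ (26, 5).  Check: 26²=676, 27·5²=675, difference 1.
(x_2, y_2) = (26·26 + 27·5·5, 26·5 + 5·26) = (1351, 260)
(x_3, y_3) = (26·1351 + 27·5·260, 26·260 + 5·1351) = (70226, 13515)
(x_4, y_4) = (26·70226 + 27·5·13515, 26·13515 + 5·70226) = (3650401, 702520)

26 5
1351 260
70226 13515
3650401 702520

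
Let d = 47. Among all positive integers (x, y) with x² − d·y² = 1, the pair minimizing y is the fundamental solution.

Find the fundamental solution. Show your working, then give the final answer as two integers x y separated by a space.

√47 = [6; 1,5,1,12, …], period ℓ=4 (even) → k=3
k=0  a_k=6  p_k/q_k = 6/1
k=1  a_k=1  p_k/q_k = 7/1
k=2  a_k=5  p_k/q_k = 41/6
k=3  a_k=1  p_k/q_k = 48/7
fundamental: x₁=48, y₁=7  (since 2304 − 47·49 = 1)

48 7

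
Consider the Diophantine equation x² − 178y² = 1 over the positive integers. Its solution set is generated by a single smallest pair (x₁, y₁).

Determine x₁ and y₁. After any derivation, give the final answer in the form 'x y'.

1601 120

√178 → a₀=13, period (2,1,12,1,2,26); ℓ=6 even so k=5
a_0=13:  p_0=13·1+0=13,  q_0=13·0+1=1
a_1=2:  p_1=2·13+1=27,  q_1=2·1+0=2
a_2=1:  p_2=1·27+13=40,  q_2=1·2+1=3
a_3=12:  p_3=12·40+27=507,  q_3=12·3+2=38
a_4=1:  p_4=1·507+40=547,  q_4=1·38+3=41
a_5=2:  p_5=2·547+507=1601,  q_5=2·41+38=120
fundamental: x₁=1601, y₁=120  (since 2563201 − 178·14400 = 1)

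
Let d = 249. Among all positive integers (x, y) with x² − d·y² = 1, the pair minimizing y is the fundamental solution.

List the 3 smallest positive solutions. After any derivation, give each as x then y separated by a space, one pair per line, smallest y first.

d=249: √d = [15; 1,3,1,1,5,…,3,1,30] (ℓ=16, even), read p_15/q_15
a_0=15:  p_0=15·1+0=15,  q_0=15·0+1=1
a_1=1:  p_1=1·15+1=16,  q_1=1·1+0=1
a_2=3:  p_2=3·16+15=63,  q_2=3·1+1=4
…
a_4=1:  p_4=1·79+63=142,  q_4=1·5+4=9
a_5=5:  p_5=5·142+79=789,  q_5=5·9+5=50
a_6=1:  p_6=1·789+142=931,  q_6=1·50+9=59
a_7=3:  p_7=3·931+789=3582,  q_7=3·59+50=227
a_8=10:  p_8=10·3582+931=36751,  q_8=10·227+59=2329
…
a_10=1:  p_10=1·113835+36751=150586,  q_10=1·7214+2329=9543
a_11=5:  p_11=5·150586+113835=866765,  q_11=5·9543+7214=54929
a_12=1:  p_12=1·866765+150586=1017351,  q_12=1·54929+9543=64472
a_13=1:  p_13=1·1017351+866765=1884116,  q_13=1·64472+54929=119401
a_14=3:  p_14=3·1884116+1017351=6669699,  q_14=3·119401+64472=422675
a_15=1:  p_15=1·6669699+1884116=8553815,  q_15=1·422675+119401=542076
(x₁, y₁) = (8553815, 542076);  8553815² − 249·542076² = 1 ✓
n=2: (8553815,542076)∘(8553815,542076) = (8553815·8553815+249·542076·542076, 8553815·542076+542076·8553815) = (146335502108449,9273635639880)
n=3: (146335502108449,9273635639880)∘(8553815,542076) = (8553815·146335502108449+249·542076·9273635639880, 8553815·9273635639880+542076·146335502108449) = (2503453625935556812055,158649927281879742324)

8553815 542076
146335502108449 9273635639880
2503453625935556812055 158649927281879742324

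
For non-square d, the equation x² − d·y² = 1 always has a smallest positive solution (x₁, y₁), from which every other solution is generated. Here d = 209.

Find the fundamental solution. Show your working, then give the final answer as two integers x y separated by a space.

46551 3220

d=209: √d = [14; 2,5,3,2,3,5,2,28] (ℓ=8, even), read p_7/q_7
step 0: (14, 1)  from 14·(1,0) + (0,1)
step 1: (29, 2)  from 2·(14,1) + (1,0)
…
step 4: (1171, 81)  from 2·(506,35) + (159,11)
…
step 6: (21266, 1471)  from 5·(4019,278) + (1171,81)
step 7: (46551, 3220)  from 2·(21266,1471) + (4019,278)
fundamental: x₁=46551, y₁=3220  (since 2166995601 − 209·10368400 = 1)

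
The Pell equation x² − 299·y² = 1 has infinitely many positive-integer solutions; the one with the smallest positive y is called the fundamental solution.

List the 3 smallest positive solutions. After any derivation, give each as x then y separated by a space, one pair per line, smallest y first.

415 24
344449 19920
285892255 16533576

[17; 3,2,3,34] for √299; ℓ=4 ⇒ convergent index 3
i=0: a=17 ⇒ p=17, q=1
…
i=2: a=2 ⇒ p=121, q=7
i=3: a=3 ⇒ p=415, q=24
→ (415, 24).  Check: 415²=172225, 299·24²=172224, difference 1.
k=2:  x_2 = 415·415+299·24·24 = 344449,  y_2 = 415·24+24·415 = 19920
k=3:  x_3 = 415·344449+299·24·19920 = 285892255,  y_3 = 415·19920+24·344449 = 16533576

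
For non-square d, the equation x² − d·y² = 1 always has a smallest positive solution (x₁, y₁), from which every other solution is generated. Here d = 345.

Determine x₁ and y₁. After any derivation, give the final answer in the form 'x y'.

√345 → a₀=18, period (1,1,2,1,6,1,2,1,1,36); ℓ=10 even so k=9
k=0  a_k=18  p_k/q_k = 18/1
…
k=2  a_k=1  p_k/q_k = 37/2
k=3  a_k=2  p_k/q_k = 93/5
k=4  a_k=1  p_k/q_k = 130/7
k=5  a_k=6  p_k/q_k = 873/47
…
k=8  a_k=1  p_k/q_k = 3882/209
k=9  a_k=1  p_k/q_k = 6761/364
→ (6761, 364).  Check: 6761²=45711121, 345·364²=45711120, difference 1.

6761 364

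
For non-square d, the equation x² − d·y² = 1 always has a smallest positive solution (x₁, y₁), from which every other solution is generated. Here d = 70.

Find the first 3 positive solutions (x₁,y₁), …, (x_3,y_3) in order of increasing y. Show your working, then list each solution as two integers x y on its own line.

√70 → a₀=8, period (2,1,2,1,2,16); ℓ=6 even so k=5
step 0: (8, 1)  from 8·(1,0) + (0,1)
…
step 4: (92, 11)  from 1·(67,8) + (25,3)
step 5: (251, 30)  from 2·(92,11) + (67,8)
→ (251, 30).  Check: 251²=63001, 70·30²=63000, difference 1.
k=2:  x_2 = 251·251+70·30·30 = 126001,  y_2 = 251·30+30·251 = 15060
k=3:  x_3 = 251·126001+70·30·15060 = 63252251,  y_3 = 251·15060+30·126001 = 7560090

251 30
126001 15060
63252251 7560090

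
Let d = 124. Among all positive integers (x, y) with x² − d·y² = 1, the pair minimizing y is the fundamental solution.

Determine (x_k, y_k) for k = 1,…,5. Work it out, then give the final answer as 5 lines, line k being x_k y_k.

4620799 414960
42703566796801 3834893506080
394649197502177907199 35440544156001500880
3647189234337689639247667201 327527261991011323636100160
33705856733676329245494460531519999 3026875289361570825948579964954800

√124 = [11; 7,2,1,1,1,…,2,7,22, …], period ℓ=16 (even) → k=15
k=0  a_k=11  p_k/q_k = 11/1
…
k=4  a_k=1  p_k/q_k = 412/37
k=5  a_k=1  p_k/q_k = 657/59
k=6  a_k=3  p_k/q_k = 2383/214
…
k=8  a_k=4  p_k/q_k = 14543/1306
…
k=10  a_k=3  p_k/q_k = 67292/6043
…
k=13  a_k=1  p_k/q_k = 237042/21287
k=14  a_k=2  p_k/q_k = 626251/56239
k=15  a_k=7  p_k/q_k = 4620799/414960
fundamental: x₁=4620799, y₁=414960  (since 21351783398401 − 124·172191801600 = 1)
(x_2, y_2) = (4620799·4620799 + 124·414960·414960, 4620799·414960 + 414960·4620799) = (42703566796801, 3834893506080)
(x_3, y_3) = (4620799·42703566796801 + 124·414960·3834893506080, 4620799·3834893506080 + 414960·42703566796801) = (394649197502177907199, 35440544156001500880)
(x_4, y_4) = (4620799·394649197502177907199 + 124·414960·35440544156001500880, 4620799·35440544156001500880 + 414960·394649197502177907199) = (3647189234337689639247667201, 327527261991011323636100160)
(x_5, y_5) = (4620799·3647189234337689639247667201 + 124·414960·327527261991011323636100160, 4620799·327527261991011323636100160 + 414960·3647189234337689639247667201) = (33705856733676329245494460531519999, 3026875289361570825948579964954800)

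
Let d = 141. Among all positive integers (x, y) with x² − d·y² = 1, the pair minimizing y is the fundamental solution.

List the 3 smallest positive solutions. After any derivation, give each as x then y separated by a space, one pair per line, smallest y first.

95 8
18049 1520
3429215 288792

[11; 1,6,1,22] for √141; ℓ=4 ⇒ convergent index 3
step 0: (11, 1)  from 11·(1,0) + (0,1)
…
step 2: (83, 7)  from 6·(12,1) + (11,1)
step 3: (95, 8)  from 1·(83,7) + (12,1)
→ (95, 8).  Check: 95²=9025, 141·8²=9024, difference 1.
(x_2, y_2) = (95·95 + 141·8·8, 95·8 + 8·95) = (18049, 1520)
(x_3, y_3) = (95·18049 + 141·8·1520, 95·1520 + 8·18049) = (3429215, 288792)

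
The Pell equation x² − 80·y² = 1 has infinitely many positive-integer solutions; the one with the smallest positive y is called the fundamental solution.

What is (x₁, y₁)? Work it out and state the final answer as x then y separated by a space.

√80 = [8; 1,16, …], period ℓ=2 (even) → k=1
a_0=8:  p_0=8·1+0=8,  q_0=8·0+1=1
a_1=1:  p_1=1·8+1=9,  q_1=1·1+0=1
fundamental: x₁=9, y₁=1  (since 81 − 80·1 = 1)

9 1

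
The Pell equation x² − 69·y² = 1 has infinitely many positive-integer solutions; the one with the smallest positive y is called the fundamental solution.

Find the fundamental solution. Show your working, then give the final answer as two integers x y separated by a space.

√69 = [8; 3,3,1,4,1,3,3,16, …], period ℓ=8 (even) → k=7
a_0=8:  p_0=8·1+0=8,  q_0=8·0+1=1
a_1=3:  p_1=3·8+1=25,  q_1=3·1+0=3
a_2=3:  p_2=3·25+8=83,  q_2=3·3+1=10
a_3=1:  p_3=1·83+25=108,  q_3=1·10+3=13
a_4=4:  p_4=4·108+83=515,  q_4=4·13+10=62
a_5=1:  p_5=1·515+108=623,  q_5=1·62+13=75
a_6=3:  p_6=3·623+515=2384,  q_6=3·75+62=287
a_7=3:  p_7=3·2384+623=7775,  q_7=3·287+75=936
fundamental: x₁=7775, y₁=936  (since 60450625 − 69·876096 = 1)

7775 936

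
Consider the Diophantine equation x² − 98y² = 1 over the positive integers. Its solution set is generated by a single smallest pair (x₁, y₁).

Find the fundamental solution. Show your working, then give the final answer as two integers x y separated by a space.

√98 = [9; 1,8,1,18, …], period ℓ=4 (even) → k=3
i=0: a=9 ⇒ p=9, q=1
i=1: a=1 ⇒ p=10, q=1
i=2: a=8 ⇒ p=89, q=9
i=3: a=1 ⇒ p=99, q=10
fundamental: x₁=99, y₁=10  (since 9801 − 98·100 = 1)

99 10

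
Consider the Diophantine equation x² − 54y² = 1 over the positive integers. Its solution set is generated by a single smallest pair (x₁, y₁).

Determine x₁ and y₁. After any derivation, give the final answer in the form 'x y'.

485 66

d=54: √d = [7; 2,1,6,1,2,14] (ℓ=6, even), read p_5/q_5
k=0  a_k=7  p_k/q_k = 7/1
…
k=4  a_k=1  p_k/q_k = 169/23
k=5  a_k=2  p_k/q_k = 485/66
fundamental: x₁=485, y₁=66  (since 235225 − 54·4356 = 1)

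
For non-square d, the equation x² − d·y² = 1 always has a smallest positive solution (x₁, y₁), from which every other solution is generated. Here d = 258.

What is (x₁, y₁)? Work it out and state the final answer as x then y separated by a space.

257 16

√258 → a₀=16, period (16,32); ℓ=2 even so k=1
a_0=16:  p_0=16·1+0=16,  q_0=16·0+1=1
a_1=16:  p_1=16·16+1=257,  q_1=16·1+0=16
fundamental: x₁=257, y₁=16  (since 66049 − 258·256 = 1)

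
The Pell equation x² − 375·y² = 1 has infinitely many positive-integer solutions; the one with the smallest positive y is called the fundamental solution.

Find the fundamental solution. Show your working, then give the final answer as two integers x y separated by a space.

15124 781

d=375: √d = [19; 2,1,2,1,5,1,2,1,2,38] (ℓ=10, even), read p_9/q_9
a_0=19:  p_0=19·1+0=19,  q_0=19·0+1=1
…
a_2=1:  p_2=1·39+19=58,  q_2=1·2+1=3
…
a_4=1:  p_4=1·155+58=213,  q_4=1·8+3=11
…
a_8=1:  p_8=1·4086+1433=5519,  q_8=1·211+74=285
a_9=2:  p_9=2·5519+4086=15124,  q_9=2·285+211=781
→ (15124, 781).  Check: 15124²=228735376, 375·781²=228735375, difference 1.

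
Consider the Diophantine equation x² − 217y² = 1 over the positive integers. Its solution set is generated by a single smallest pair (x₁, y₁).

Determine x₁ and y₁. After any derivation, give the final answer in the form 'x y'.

3844063 260952

d=217: √d = [14; 1,2,1,2,1,…,2,1,28] (ℓ=16, even), read p_15/q_15
step 0: (14, 1)  from 14·(1,0) + (0,1)
…
step 2: (44, 3)  from 2·(15,1) + (14,1)
…
step 4: (162, 11)  from 2·(59,4) + (44,3)
…
step 6: (383, 26)  from 1·(221,15) + (162,11)
…
step 9: (139163, 9447)  from 9·(15055,1022) + (3668,249)
step 10: (154218, 10469)  from 1·(139163,9447) + (15055,1022)
…
step 13: (1034361, 70217)  from 1·(740980,50301) + (293381,19916)
step 14: (2809702, 190735)  from 2·(1034361,70217) + (740980,50301)
step 15: (3844063, 260952)  from 1·(2809702,190735) + (1034361,70217)
(x₁, y₁) = (3844063, 260952);  3844063² − 217·260952² = 1 ✓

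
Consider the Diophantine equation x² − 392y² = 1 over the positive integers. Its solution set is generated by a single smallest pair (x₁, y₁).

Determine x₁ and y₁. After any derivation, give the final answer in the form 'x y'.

99 5

√392 → a₀=19, period (1,3,1,38); ℓ=4 even so k=3
step 0: (19, 1)  from 19·(1,0) + (0,1)
…
step 2: (79, 4)  from 3·(20,1) + (19,1)
step 3: (99, 5)  from 1·(79,4) + (20,1)
fundamental: x₁=99, y₁=5  (since 9801 − 392·25 = 1)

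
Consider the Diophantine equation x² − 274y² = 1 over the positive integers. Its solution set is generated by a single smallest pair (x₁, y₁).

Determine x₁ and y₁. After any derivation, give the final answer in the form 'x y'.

√274 → a₀=16, period (1,1,4,4,1,1,32); ℓ=7 odd so k=13
k=0  a_k=16  p_k/q_k = 16/1
k=1  a_k=1  p_k/q_k = 17/1
k=2  a_k=1  p_k/q_k = 33/2
k=3  a_k=4  p_k/q_k = 149/9
k=4  a_k=4  p_k/q_k = 629/38
k=5  a_k=1  p_k/q_k = 778/47
k=6  a_k=1  p_k/q_k = 1407/85
…
k=9  a_k=1  p_k/q_k = 93011/5619
k=10  a_k=4  p_k/q_k = 419253/25328
k=11  a_k=4  p_k/q_k = 1770023/106931
k=12  a_k=1  p_k/q_k = 2189276/132259
k=13  a_k=1  p_k/q_k = 3959299/239190
(x₁, y₁) = (3959299, 239190);  3959299² − 274·239190² = 1 ✓

3959299 239190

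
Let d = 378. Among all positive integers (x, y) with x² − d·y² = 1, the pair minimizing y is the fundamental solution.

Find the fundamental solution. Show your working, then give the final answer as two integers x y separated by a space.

8749 450

√378 → a₀=19, period (2,3,1,4,1,3,2,38); ℓ=8 even so k=7
i=0: a=19 ⇒ p=19, q=1
i=1: a=2 ⇒ p=39, q=2
…
i=3: a=1 ⇒ p=175, q=9
…
i=6: a=3 ⇒ p=3869, q=199
i=7: a=2 ⇒ p=8749, q=450
fundamental: x₁=8749, y₁=450  (since 76545001 − 378·202500 = 1)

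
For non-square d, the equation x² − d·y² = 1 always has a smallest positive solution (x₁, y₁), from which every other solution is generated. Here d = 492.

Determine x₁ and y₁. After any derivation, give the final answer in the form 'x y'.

[22; 5,1,1,10,1,1,5,44] for √492; ℓ=8 ⇒ convergent index 7
i=0: a=22 ⇒ p=22, q=1
…
i=2: a=1 ⇒ p=133, q=6
i=3: a=1 ⇒ p=244, q=11
…
i=5: a=1 ⇒ p=2817, q=127
i=6: a=1 ⇒ p=5390, q=243
i=7: a=5 ⇒ p=29767, q=1342
fundamental: x₁=29767, y₁=1342  (since 886074289 − 492·1800964 = 1)

29767 1342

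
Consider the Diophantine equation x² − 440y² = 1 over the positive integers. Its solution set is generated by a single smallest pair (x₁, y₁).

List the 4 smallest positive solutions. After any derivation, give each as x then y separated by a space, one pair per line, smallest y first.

√440 = [20; 1,40, …], period ℓ=2 (even) → k=1
i=0: a=20 ⇒ p=20, q=1
i=1: a=1 ⇒ p=21, q=1
(x₁, y₁) = (21, 1);  21² − 440·1² = 1 ✓
k=2:  x_2 = 21·21+440·1·1 = 881,  y_2 = 21·1+1·21 = 42
k=3:  x_3 = 21·881+440·1·42 = 36981,  y_3 = 21·42+1·881 = 1763
k=4:  x_4 = 21·36981+440·1·1763 = 1552321,  y_4 = 21·1763+1·36981 = 74004

21 1
881 42
36981 1763
1552321 74004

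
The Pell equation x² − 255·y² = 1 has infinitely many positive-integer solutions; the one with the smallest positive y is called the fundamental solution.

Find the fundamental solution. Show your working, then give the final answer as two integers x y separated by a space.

16 1

√255 = [15; 1,30, …], period ℓ=2 (even) → k=1
i=0: a=15 ⇒ p=15, q=1
i=1: a=1 ⇒ p=16, q=1
fundamental: x₁=16, y₁=1  (since 256 − 255·1 = 1)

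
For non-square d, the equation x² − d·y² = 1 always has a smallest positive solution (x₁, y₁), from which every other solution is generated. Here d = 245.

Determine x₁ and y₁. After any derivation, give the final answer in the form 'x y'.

51841 3312

√245 = [15; 1,1,1,7,6,7,1,1,1,30, …], period ℓ=10 (even) → k=9
i=0: a=15 ⇒ p=15, q=1
…
i=2: a=1 ⇒ p=31, q=2
…
i=7: a=1 ⇒ p=18016, q=1151
i=8: a=1 ⇒ p=33825, q=2161
i=9: a=1 ⇒ p=51841, q=3312
→ (51841, 3312).  Check: 51841²=2687489281, 245·3312²=2687489280, difference 1.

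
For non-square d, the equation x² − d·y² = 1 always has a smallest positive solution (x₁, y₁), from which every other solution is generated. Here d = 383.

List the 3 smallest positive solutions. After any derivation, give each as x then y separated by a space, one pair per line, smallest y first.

√383 → a₀=19, period (1,1,3,19,3,1,1,38); ℓ=8 even so k=7
a_0=19:  p_0=19·1+0=19,  q_0=19·0+1=1
…
a_2=1:  p_2=1·20+19=39,  q_2=1·1+1=2
…
a_5=3:  p_5=3·2642+137=8063,  q_5=3·135+7=412
a_6=1:  p_6=1·8063+2642=10705,  q_6=1·412+135=547
a_7=1:  p_7=1·10705+8063=18768,  q_7=1·547+412=959
fundamental: x₁=18768, y₁=959  (since 352237824 − 383·919681 = 1)
k=2:  x_2 = 18768·18768+383·959·959 = 704475647,  y_2 = 18768·959+959·18768 = 35997024
k=3:  x_3 = 18768·704475647+383·959·35997024 = 26443197867024,  y_3 = 18768·35997024+959·704475647 = 1351184291905

18768 959
704475647 35997024
26443197867024 1351184291905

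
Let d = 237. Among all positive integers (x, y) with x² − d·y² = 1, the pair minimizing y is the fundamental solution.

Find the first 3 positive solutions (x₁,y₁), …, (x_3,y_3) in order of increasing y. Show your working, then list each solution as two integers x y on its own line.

[15; 2,1,1,7,10,7,1,1,2,30] for √237; ℓ=10 ⇒ convergent index 9
k=0  a_k=15  p_k/q_k = 15/1
…
k=2  a_k=1  p_k/q_k = 46/3
k=3  a_k=1  p_k/q_k = 77/5
…
k=5  a_k=10  p_k/q_k = 5927/385
…
k=8  a_k=1  p_k/q_k = 90075/5851
k=9  a_k=2  p_k/q_k = 228151/14820
(x₁, y₁) = (228151, 14820);  228151² − 237·14820² = 1 ✓
n=2: (228151,14820)∘(228151,14820) = (228151·228151+237·14820·14820, 228151·14820+14820·228151) = (104105757601,6762395640)
n=3: (104105757601,6762395640)∘(228151,14820) = (228151·104105757601+237·14820·6762395640, 228151·6762395640+14820·104105757601) = (47503665404623351,3085694655308460)

228151 14820
104105757601 6762395640
47503665404623351 3085694655308460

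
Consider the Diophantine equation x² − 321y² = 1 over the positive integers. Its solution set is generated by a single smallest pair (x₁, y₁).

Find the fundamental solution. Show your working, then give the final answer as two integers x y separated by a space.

√321 = [17; 1,10,1,34, …], period ℓ=4 (even) → k=3
k=0  a_k=17  p_k/q_k = 17/1
k=1  a_k=1  p_k/q_k = 18/1
k=2  a_k=10  p_k/q_k = 197/11
k=3  a_k=1  p_k/q_k = 215/12
→ (215, 12).  Check: 215²=46225, 321·12²=46224, difference 1.

215 12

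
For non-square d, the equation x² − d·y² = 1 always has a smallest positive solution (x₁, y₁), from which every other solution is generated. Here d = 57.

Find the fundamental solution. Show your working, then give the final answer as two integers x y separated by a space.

√57 = [7; 1,1,4,1,1,14, …], period ℓ=6 (even) → k=5
step 0: (7, 1)  from 7·(1,0) + (0,1)
step 1: (8, 1)  from 1·(7,1) + (1,0)
step 2: (15, 2)  from 1·(8,1) + (7,1)
…
step 4: (83, 11)  from 1·(68,9) + (15,2)
step 5: (151, 20)  from 1·(83,11) + (68,9)
(x₁, y₁) = (151, 20);  151² − 57·20² = 1 ✓

151 20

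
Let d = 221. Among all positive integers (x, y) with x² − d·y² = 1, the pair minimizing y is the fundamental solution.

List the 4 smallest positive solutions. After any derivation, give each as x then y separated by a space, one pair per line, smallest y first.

1665 112
5544449 372960
18463013505 1241956688
61481829427201 4135715398080

√221 → a₀=14, period (1,6,2,6,1,28); ℓ=6 even so k=5
i=0: a=14 ⇒ p=14, q=1
…
i=4: a=6 ⇒ p=1442, q=97
i=5: a=1 ⇒ p=1665, q=112
(x₁, y₁) = (1665, 112);  1665² − 221·112² = 1 ✓
n=2: (1665,112)∘(1665,112) = (1665·1665+221·112·112, 1665·112+112·1665) = (5544449,372960)
n=3: (5544449,372960)∘(1665,112) = (1665·5544449+221·112·372960, 1665·372960+112·5544449) = (18463013505,1241956688)
n=4: (18463013505,1241956688)∘(1665,112) = (1665·18463013505+221·112·1241956688, 1665·1241956688+112·18463013505) = (61481829427201,4135715398080)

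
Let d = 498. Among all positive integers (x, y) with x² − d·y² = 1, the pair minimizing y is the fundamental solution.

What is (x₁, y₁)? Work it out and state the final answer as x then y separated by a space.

179777 8056

√498 = [22; 3,6,22,6,3,44, …], period ℓ=6 (even) → k=5
k=0  a_k=22  p_k/q_k = 22/1
k=1  a_k=3  p_k/q_k = 67/3
…
k=4  a_k=6  p_k/q_k = 56794/2545
k=5  a_k=3  p_k/q_k = 179777/8056
fundamental: x₁=179777, y₁=8056  (since 32319769729 − 498·64899136 = 1)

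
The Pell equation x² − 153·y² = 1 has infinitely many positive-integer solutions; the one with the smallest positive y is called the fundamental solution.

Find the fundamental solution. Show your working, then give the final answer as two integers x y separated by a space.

2177 176

[12; 2,1,2,2,2,1,2,24] for √153; ℓ=8 ⇒ convergent index 7
a_0=12:  p_0=12·1+0=12,  q_0=12·0+1=1
…
a_3=2:  p_3=2·37+25=99,  q_3=2·3+2=8
…
a_5=2:  p_5=2·235+99=569,  q_5=2·19+8=46
a_6=1:  p_6=1·569+235=804,  q_6=1·46+19=65
a_7=2:  p_7=2·804+569=2177,  q_7=2·65+46=176
fundamental: x₁=2177, y₁=176  (since 4739329 − 153·30976 = 1)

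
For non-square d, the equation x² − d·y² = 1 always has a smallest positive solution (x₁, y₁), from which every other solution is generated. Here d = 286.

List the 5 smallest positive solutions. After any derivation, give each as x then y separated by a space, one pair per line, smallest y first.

√286 = [16; 1,10,3,3,2,3,3,10,1,32, …], period ℓ=10 (even) → k=9
i=0: a=16 ⇒ p=16, q=1
i=1: a=1 ⇒ p=17, q=1
…
i=3: a=3 ⇒ p=575, q=34
i=4: a=3 ⇒ p=1911, q=113
…
i=8: a=10 ⇒ p=512132, q=30283
i=9: a=1 ⇒ p=561835, q=33222
→ (561835, 33222).  Check: 561835²=315658567225, 286·33222²=315658567224, difference 1.
n=2: (561835,33222)∘(561835,33222) = (561835·561835+286·33222·33222, 561835·33222+33222·561835) = (631317134449,37330564740)
n=3: (631317134449,37330564740)∘(561835,33222) = (561835·631317134449+286·33222·37330564740, 561835·37330564740+33222·631317134449) = (709392124465745995,41947235681362578)
n=4: (709392124465745995,41947235681362578)∘(561835,33222) = (561835·709392124465745995+286·33222·41947235681362578, 561835·41947235681362578+33222·709392124465745995) = (797122648497793485067201,47134850318039357456520)
n=5: (797122648497793485067201,47134850318039357456520)∘(561835,33222) = (561835·797122648497793485067201+286·33222·47134850318039357456520, 561835·47134850318039357456520+33222·797122648497793485067201) = (895702806436806213240996001675,52964017256829337557486465822)

561835 33222
631317134449 37330564740
709392124465745995 41947235681362578
797122648497793485067201 47134850318039357456520
895702806436806213240996001675 52964017256829337557486465822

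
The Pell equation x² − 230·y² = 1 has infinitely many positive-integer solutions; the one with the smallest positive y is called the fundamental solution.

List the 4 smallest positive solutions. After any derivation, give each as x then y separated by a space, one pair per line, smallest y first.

[15; 6,30] for √230; ℓ=2 ⇒ convergent index 1
i=0: a=15 ⇒ p=15, q=1
i=1: a=6 ⇒ p=91, q=6
→ (91, 6).  Check: 91²=8281, 230·6²=8280, difference 1.
(x_2, y_2) = (91·91 + 230·6·6, 91·6 + 6·91) = (16561, 1092)
(x_3, y_3) = (91·16561 + 230·6·1092, 91·1092 + 6·16561) = (3014011, 198738)
(x_4, y_4) = (91·3014011 + 230·6·198738, 91·198738 + 6·3014011) = (548533441, 36169224)

91 6
16561 1092
3014011 198738
548533441 36169224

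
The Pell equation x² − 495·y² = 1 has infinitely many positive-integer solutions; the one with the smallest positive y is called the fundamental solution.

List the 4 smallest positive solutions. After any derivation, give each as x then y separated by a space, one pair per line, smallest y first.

[22; 4,44] for √495; ℓ=2 ⇒ convergent index 1
step 0: (22, 1)  from 22·(1,0) + (0,1)
step 1: (89, 4)  from 4·(22,1) + (1,0)
fundamental: x₁=89, y₁=4  (since 7921 − 495·16 = 1)
(x_2, y_2) = (89·89 + 495·4·4, 89·4 + 4·89) = (15841, 712)
(x_3, y_3) = (89·15841 + 495·4·712, 89·712 + 4·15841) = (2819609, 126732)
(x_4, y_4) = (89·2819609 + 495·4·126732, 89·126732 + 4·2819609) = (501874561, 22557584)

89 4
15841 712
2819609 126732
501874561 22557584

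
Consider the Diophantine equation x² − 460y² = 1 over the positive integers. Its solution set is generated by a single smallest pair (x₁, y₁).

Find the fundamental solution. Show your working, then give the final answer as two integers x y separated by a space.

√460 = [21; 2,4,3,1,2,10,2,1,3,4,2,42, …], period ℓ=12 (even) → k=11
a_0=21:  p_0=21·1+0=21,  q_0=21·0+1=1
a_1=2:  p_1=2·21+1=43,  q_1=2·1+0=2
…
a_3=3:  p_3=3·193+43=622,  q_3=3·9+2=29
a_4=1:  p_4=1·622+193=815,  q_4=1·29+9=38
…
a_6=10:  p_6=10·2252+815=23335,  q_6=10·105+38=1088
a_7=2:  p_7=2·23335+2252=48922,  q_7=2·1088+105=2281
a_8=1:  p_8=1·48922+23335=72257,  q_8=1·2281+1088=3369
…
a_10=4:  p_10=4·265693+72257=1135029,  q_10=4·12388+3369=52921
a_11=2:  p_11=2·1135029+265693=2535751,  q_11=2·52921+12388=118230
→ (2535751, 118230).  Check: 2535751²=6430033134001, 460·118230²=6430033134000, difference 1.

2535751 118230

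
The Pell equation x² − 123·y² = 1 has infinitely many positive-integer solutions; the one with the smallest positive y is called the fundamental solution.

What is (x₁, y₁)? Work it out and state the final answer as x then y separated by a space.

122 11

√123 → a₀=11, period (11,22); ℓ=2 even so k=1
i=0: a=11 ⇒ p=11, q=1
i=1: a=11 ⇒ p=122, q=11
fundamental: x₁=122, y₁=11  (since 14884 − 123·121 = 1)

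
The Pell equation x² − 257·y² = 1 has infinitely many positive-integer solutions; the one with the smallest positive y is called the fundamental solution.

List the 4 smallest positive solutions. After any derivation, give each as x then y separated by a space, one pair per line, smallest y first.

513 32
526337 32832
540021249 33685600
554061275137 34561392768

d=257: √d = [16; 32] (ℓ=1, odd), read p_1/q_1
a_0=16:  p_0=16·1+0=16,  q_0=16·0+1=1
a_1=32:  p_1=32·16+1=513,  q_1=32·1+0=32
→ (513, 32).  Check: 513²=263169, 257·32²=263168, difference 1.
n=2: (513,32)∘(513,32) = (513·513+257·32·32, 513·32+32·513) = (526337,32832)
n=3: (526337,32832)∘(513,32) = (513·526337+257·32·32832, 513·32832+32·526337) = (540021249,33685600)
n=4: (540021249,33685600)∘(513,32) = (513·540021249+257·32·33685600, 513·33685600+32·540021249) = (554061275137,34561392768)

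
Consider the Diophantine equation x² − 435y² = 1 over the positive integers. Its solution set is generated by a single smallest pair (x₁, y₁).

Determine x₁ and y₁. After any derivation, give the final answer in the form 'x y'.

146 7

√435 → a₀=20, period (1,5,1,40); ℓ=4 even so k=3
i=0: a=20 ⇒ p=20, q=1
i=1: a=1 ⇒ p=21, q=1
i=2: a=5 ⇒ p=125, q=6
i=3: a=1 ⇒ p=146, q=7
→ (146, 7).  Check: 146²=21316, 435·7²=21315, difference 1.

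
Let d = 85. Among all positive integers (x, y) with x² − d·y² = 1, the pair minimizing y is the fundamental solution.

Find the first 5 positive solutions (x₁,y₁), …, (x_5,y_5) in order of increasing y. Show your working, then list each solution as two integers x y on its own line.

d=85: √d = [9; 4,1,1,4,18] (ℓ=5, odd), read p_9/q_9
i=0: a=9 ⇒ p=9, q=1
…
i=4: a=4 ⇒ p=378, q=41
i=5: a=18 ⇒ p=6887, q=747
i=6: a=4 ⇒ p=27926, q=3029
…
i=8: a=1 ⇒ p=62739, q=6805
i=9: a=4 ⇒ p=285769, q=30996
(x₁, y₁) = (285769, 30996);  285769² − 85·30996² = 1 ✓
k=2:  x_2 = 285769·285769+85·30996·30996 = 163327842721,  y_2 = 285769·30996+30996·285769 = 17715391848
k=3:  x_3 = 285769·163327842721+85·30996·17715391848 = 93348068572789129,  y_3 = 285769·17715391848+30996·163327842721 = 10125019625991228
k=4:  x_4 = 285769·93348068572789129+85·30996·10125019625991228 = 53351968415791425367681,  y_4 = 285769·10125019625991228+30996·93348068572789129 = 5786833466982059076816
k=5:  x_5 = 285769·53351968415791425367681+85·30996·5786833466982059076816 = 30492677324331251603220874249,  y_5 = 285769·5786833466982059076816+30996·53351968415791425367681 = 3307395226041867061019271780

285769 30996
163327842721 17715391848
93348068572789129 10125019625991228
53351968415791425367681 5786833466982059076816
30492677324331251603220874249 3307395226041867061019271780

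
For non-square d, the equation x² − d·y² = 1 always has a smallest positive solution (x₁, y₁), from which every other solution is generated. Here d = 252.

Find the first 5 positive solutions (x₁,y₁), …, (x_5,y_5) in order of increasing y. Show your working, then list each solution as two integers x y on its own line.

√252 → a₀=15, period (1,6,1,30); ℓ=4 even so k=3
step 0: (15, 1)  from 15·(1,0) + (0,1)
step 1: (16, 1)  from 1·(15,1) + (1,0)
step 2: (111, 7)  from 6·(16,1) + (15,1)
step 3: (127, 8)  from 1·(111,7) + (16,1)
(x₁, y₁) = (127, 8);  127² − 252·8² = 1 ✓
(x_2, y_2) = (127·127 + 252·8·8, 127·8 + 8·127) = (32257, 2032)
(x_3, y_3) = (127·32257 + 252·8·2032, 127·2032 + 8·32257) = (8193151, 516120)
(x_4, y_4) = (127·8193151 + 252·8·516120, 127·516120 + 8·8193151) = (2081028097, 131092448)
(x_5, y_5) = (127·2081028097 + 252·8·131092448, 127·131092448 + 8·2081028097) = (528572943487, 33296965672)

127 8
32257 2032
8193151 516120
2081028097 131092448
528572943487 33296965672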